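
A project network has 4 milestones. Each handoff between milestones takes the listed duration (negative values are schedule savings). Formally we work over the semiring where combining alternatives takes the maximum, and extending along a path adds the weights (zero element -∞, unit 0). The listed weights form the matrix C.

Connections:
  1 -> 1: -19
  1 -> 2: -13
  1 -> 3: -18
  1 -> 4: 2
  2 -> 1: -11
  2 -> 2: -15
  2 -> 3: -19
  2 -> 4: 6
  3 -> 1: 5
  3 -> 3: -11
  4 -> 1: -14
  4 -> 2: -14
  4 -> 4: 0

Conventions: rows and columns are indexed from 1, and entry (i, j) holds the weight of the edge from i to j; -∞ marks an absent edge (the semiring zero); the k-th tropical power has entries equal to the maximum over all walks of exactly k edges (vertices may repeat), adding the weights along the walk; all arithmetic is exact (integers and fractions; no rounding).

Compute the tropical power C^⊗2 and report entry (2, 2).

C^⊗2:
  [-12, -12, -29, 2]
  [-8, -8, -29, 6]
  [-6, -8, -13, 7]
  [-14, -14, -32, 0]
Key observation: the optimum is the walk 2->4->2, with weight 6 + (-14) = -8.
Optimal value attained by: walk 2->4->2.
Answer: (C^⊗2)[2][2] = -8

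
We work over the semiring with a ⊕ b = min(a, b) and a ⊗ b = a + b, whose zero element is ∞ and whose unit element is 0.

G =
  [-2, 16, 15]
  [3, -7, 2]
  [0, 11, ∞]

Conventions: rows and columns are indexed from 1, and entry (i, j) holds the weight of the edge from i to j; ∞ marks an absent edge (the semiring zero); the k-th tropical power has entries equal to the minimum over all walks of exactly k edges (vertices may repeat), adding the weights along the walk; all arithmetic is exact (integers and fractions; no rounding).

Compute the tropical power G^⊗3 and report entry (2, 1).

G^⊗2:
  [-4, 9, 13]
  [-4, -14, -5]
  [-2, 4, 13]
G^⊗3:
  [-6, 2, 11]
  [-11, -21, -12]
  [-4, -3, 6]
Key observation: the optimum is the walk 2->2->2->1, with weight (-7) + (-7) + 3 = -11.
Optimal value attained by: walk 2->2->2->1.
Answer: (G^⊗3)[2][1] = -11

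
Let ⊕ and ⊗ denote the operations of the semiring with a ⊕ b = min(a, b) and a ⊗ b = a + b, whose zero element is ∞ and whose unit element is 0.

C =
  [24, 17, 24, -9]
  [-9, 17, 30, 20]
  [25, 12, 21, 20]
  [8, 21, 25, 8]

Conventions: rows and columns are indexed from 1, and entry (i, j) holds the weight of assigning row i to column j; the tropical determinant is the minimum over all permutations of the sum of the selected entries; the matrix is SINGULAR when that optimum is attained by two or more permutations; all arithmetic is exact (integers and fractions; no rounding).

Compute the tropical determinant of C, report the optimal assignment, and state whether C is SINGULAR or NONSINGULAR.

σ = (1, 2, 3, 4): 24 + 17 + 21 + 8 = 70
σ = (1, 2, 4, 3): 24 + 17 + 20 + 25 = 86
σ = (1, 3, 2, 4): 24 + 30 + 12 + 8 = 74
σ = (1, 3, 4, 2): 24 + 30 + 20 + 21 = 95
σ = (1, 4, 2, 3): 24 + 20 + 12 + 25 = 81
σ = (1, 4, 3, 2): 24 + 20 + 21 + 21 = 86
σ = (2, 1, 3, 4): 17 + (-9) + 21 + 8 = 37
σ = (2, 1, 4, 3): 17 + (-9) + 20 + 25 = 53
σ = (2, 3, 1, 4): 17 + 30 + 25 + 8 = 80
σ = (2, 3, 4, 1): 17 + 30 + 20 + 8 = 75
σ = (2, 4, 1, 3): 17 + 20 + 25 + 25 = 87
σ = (2, 4, 3, 1): 17 + 20 + 21 + 8 = 66
σ = (3, 1, 2, 4): 24 + (-9) + 12 + 8 = 35
σ = (3, 1, 4, 2): 24 + (-9) + 20 + 21 = 56
σ = (3, 2, 1, 4): 24 + 17 + 25 + 8 = 74
σ = (3, 2, 4, 1): 24 + 17 + 20 + 8 = 69
σ = (3, 4, 1, 2): 24 + 20 + 25 + 21 = 90
σ = (3, 4, 2, 1): 24 + 20 + 12 + 8 = 64
σ = (4, 1, 2, 3): (-9) + (-9) + 12 + 25 = 19
σ = (4, 1, 3, 2): (-9) + (-9) + 21 + 21 = 24
σ = (4, 2, 1, 3): (-9) + 17 + 25 + 25 = 58
σ = (4, 2, 3, 1): (-9) + 17 + 21 + 8 = 37
σ = (4, 3, 1, 2): (-9) + 30 + 25 + 21 = 67
σ = (4, 3, 2, 1): (-9) + 30 + 12 + 8 = 41
Optimal value attained by: σ = (4, 1, 2, 3).
Answer: det⊕(C) = 19; verdict: NONSINGULAR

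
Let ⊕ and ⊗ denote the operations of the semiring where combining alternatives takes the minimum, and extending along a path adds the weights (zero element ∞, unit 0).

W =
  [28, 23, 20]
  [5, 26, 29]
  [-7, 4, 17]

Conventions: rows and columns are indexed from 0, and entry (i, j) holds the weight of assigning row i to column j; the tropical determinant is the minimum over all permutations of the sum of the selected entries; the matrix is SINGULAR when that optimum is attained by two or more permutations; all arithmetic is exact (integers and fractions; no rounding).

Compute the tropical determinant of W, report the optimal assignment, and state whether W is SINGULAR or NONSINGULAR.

σ = (0, 1, 2): 28 + 26 + 17 = 71
σ = (0, 2, 1): 28 + 29 + 4 = 61
σ = (1, 0, 2): 23 + 5 + 17 = 45
σ = (1, 2, 0): 23 + 29 + (-7) = 45
σ = (2, 0, 1): 20 + 5 + 4 = 29
σ = (2, 1, 0): 20 + 26 + (-7) = 39
Optimal value attained by: σ = (2, 0, 1).
Answer: det⊕(W) = 29; verdict: NONSINGULAR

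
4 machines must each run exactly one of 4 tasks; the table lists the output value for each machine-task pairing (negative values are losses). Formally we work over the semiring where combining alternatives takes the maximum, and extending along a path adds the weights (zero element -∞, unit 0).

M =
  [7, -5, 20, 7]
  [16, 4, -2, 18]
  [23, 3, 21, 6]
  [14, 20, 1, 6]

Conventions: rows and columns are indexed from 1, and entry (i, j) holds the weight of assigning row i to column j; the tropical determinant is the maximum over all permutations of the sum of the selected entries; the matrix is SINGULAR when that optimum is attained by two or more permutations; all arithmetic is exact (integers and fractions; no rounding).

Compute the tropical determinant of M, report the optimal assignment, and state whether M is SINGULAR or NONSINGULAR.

σ = (1, 2, 3, 4): 7 + 4 + 21 + 6 = 38
σ = (1, 2, 4, 3): 7 + 4 + 6 + 1 = 18
σ = (1, 3, 2, 4): 7 + (-2) + 3 + 6 = 14
σ = (1, 3, 4, 2): 7 + (-2) + 6 + 20 = 31
σ = (1, 4, 2, 3): 7 + 18 + 3 + 1 = 29
σ = (1, 4, 3, 2): 7 + 18 + 21 + 20 = 66
σ = (2, 1, 3, 4): (-5) + 16 + 21 + 6 = 38
σ = (2, 1, 4, 3): (-5) + 16 + 6 + 1 = 18
σ = (2, 3, 1, 4): (-5) + (-2) + 23 + 6 = 22
σ = (2, 3, 4, 1): (-5) + (-2) + 6 + 14 = 13
σ = (2, 4, 1, 3): (-5) + 18 + 23 + 1 = 37
σ = (2, 4, 3, 1): (-5) + 18 + 21 + 14 = 48
σ = (3, 1, 2, 4): 20 + 16 + 3 + 6 = 45
σ = (3, 1, 4, 2): 20 + 16 + 6 + 20 = 62
σ = (3, 2, 1, 4): 20 + 4 + 23 + 6 = 53
σ = (3, 2, 4, 1): 20 + 4 + 6 + 14 = 44
σ = (3, 4, 1, 2): 20 + 18 + 23 + 20 = 81
σ = (3, 4, 2, 1): 20 + 18 + 3 + 14 = 55
σ = (4, 1, 2, 3): 7 + 16 + 3 + 1 = 27
σ = (4, 1, 3, 2): 7 + 16 + 21 + 20 = 64
σ = (4, 2, 1, 3): 7 + 4 + 23 + 1 = 35
σ = (4, 2, 3, 1): 7 + 4 + 21 + 14 = 46
σ = (4, 3, 1, 2): 7 + (-2) + 23 + 20 = 48
σ = (4, 3, 2, 1): 7 + (-2) + 3 + 14 = 22
Optimal value attained by: σ = (3, 4, 1, 2).
Answer: det⊕(M) = 81; verdict: NONSINGULAR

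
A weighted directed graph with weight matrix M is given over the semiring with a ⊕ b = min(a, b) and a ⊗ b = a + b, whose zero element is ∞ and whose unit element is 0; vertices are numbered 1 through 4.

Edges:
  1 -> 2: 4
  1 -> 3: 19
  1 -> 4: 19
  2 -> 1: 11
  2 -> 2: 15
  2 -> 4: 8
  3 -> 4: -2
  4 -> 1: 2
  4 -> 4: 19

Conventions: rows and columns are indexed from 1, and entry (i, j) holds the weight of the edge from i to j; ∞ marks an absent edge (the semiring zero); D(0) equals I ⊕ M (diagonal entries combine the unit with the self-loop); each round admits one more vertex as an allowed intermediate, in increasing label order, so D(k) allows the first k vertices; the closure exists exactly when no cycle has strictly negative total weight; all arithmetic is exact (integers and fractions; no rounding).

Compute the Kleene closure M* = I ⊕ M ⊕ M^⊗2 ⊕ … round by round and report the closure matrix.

D(0):
  [0, 4, 19, 19]
  [11, 0, ∞, 8]
  [∞, ∞, 0, -2]
  [2, ∞, ∞, 0]
D(1):
  [0, 4, 19, 19]
  [11, 0, 30, 8]
  [∞, ∞, 0, -2]
  [2, 6, 21, 0]
D(2):
  [0, 4, 19, 12]
  [11, 0, 30, 8]
  [∞, ∞, 0, -2]
  [2, 6, 21, 0]
D(3):
  [0, 4, 19, 12]
  [11, 0, 30, 8]
  [∞, ∞, 0, -2]
  [2, 6, 21, 0]
D(4):
  [0, 4, 19, 12]
  [10, 0, 29, 8]
  [0, 4, 0, -2]
  [2, 6, 21, 0]
Answer: M* = [[0, 4, 19, 12], [10, 0, 29, 8], [0, 4, 0, -2], [2, 6, 21, 0]]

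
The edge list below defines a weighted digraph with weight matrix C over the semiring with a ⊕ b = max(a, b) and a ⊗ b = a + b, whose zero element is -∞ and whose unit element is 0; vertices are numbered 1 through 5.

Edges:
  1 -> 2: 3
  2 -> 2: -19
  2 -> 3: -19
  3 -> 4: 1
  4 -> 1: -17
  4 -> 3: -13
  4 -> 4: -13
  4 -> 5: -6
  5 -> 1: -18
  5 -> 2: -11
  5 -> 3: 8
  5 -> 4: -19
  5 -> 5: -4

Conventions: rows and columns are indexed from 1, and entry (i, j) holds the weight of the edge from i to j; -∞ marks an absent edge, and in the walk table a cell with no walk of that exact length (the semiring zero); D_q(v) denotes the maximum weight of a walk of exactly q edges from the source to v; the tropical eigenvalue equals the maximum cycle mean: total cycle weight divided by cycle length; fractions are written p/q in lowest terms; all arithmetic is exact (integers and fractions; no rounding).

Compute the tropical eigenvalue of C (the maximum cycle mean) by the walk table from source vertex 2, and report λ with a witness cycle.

q=0: [-∞, 0, -∞, -∞, -∞]
q=1: [-∞, -19, -19, -∞, -∞]
q=2: [-∞, -38, -38, -18, -∞]
q=3: [-35, -57, -31, -31, -24]
q=4: [-42, -32, -16, -30, -28]
q=5: [-46, -39, -20, -15, -32]
Optimal cycle mean attained by: cycle 3->4->5->3, total 1 + (-6) + 8, length 3.
Answer: λ = 1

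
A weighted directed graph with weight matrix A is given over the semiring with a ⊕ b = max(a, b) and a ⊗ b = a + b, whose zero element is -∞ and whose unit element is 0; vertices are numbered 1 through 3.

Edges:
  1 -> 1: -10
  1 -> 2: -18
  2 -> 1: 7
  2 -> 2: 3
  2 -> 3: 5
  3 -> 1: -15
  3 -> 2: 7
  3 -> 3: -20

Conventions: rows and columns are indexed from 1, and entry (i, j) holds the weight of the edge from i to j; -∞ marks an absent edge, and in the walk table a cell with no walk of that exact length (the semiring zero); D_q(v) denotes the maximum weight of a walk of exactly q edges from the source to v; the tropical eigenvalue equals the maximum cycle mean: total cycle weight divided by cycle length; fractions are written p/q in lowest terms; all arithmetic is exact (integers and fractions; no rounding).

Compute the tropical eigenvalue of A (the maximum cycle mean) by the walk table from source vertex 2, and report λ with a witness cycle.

q=0: [-∞, 0, -∞]
q=1: [7, 3, 5]
q=2: [10, 12, 8]
q=3: [19, 15, 17]
Optimal cycle mean attained by: cycle 2->3->2, total 5 + 7, length 2.
Answer: λ = 6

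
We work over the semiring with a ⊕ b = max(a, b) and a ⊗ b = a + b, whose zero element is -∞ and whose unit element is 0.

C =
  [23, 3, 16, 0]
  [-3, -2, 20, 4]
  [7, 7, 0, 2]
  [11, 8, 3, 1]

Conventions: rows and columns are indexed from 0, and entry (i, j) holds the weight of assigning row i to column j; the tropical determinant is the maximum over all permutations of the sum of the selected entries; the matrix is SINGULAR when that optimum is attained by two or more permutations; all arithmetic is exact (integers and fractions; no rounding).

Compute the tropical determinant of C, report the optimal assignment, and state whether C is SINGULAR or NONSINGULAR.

σ = (0, 1, 2, 3): 23 + (-2) + 0 + 1 = 22
σ = (0, 1, 3, 2): 23 + (-2) + 2 + 3 = 26
σ = (0, 2, 1, 3): 23 + 20 + 7 + 1 = 51
σ = (0, 2, 3, 1): 23 + 20 + 2 + 8 = 53
σ = (0, 3, 1, 2): 23 + 4 + 7 + 3 = 37
σ = (0, 3, 2, 1): 23 + 4 + 0 + 8 = 35
σ = (1, 0, 2, 3): 3 + (-3) + 0 + 1 = 1
σ = (1, 0, 3, 2): 3 + (-3) + 2 + 3 = 5
σ = (1, 2, 0, 3): 3 + 20 + 7 + 1 = 31
σ = (1, 2, 3, 0): 3 + 20 + 2 + 11 = 36
σ = (1, 3, 0, 2): 3 + 4 + 7 + 3 = 17
σ = (1, 3, 2, 0): 3 + 4 + 0 + 11 = 18
σ = (2, 0, 1, 3): 16 + (-3) + 7 + 1 = 21
σ = (2, 0, 3, 1): 16 + (-3) + 2 + 8 = 23
σ = (2, 1, 0, 3): 16 + (-2) + 7 + 1 = 22
σ = (2, 1, 3, 0): 16 + (-2) + 2 + 11 = 27
σ = (2, 3, 0, 1): 16 + 4 + 7 + 8 = 35
σ = (2, 3, 1, 0): 16 + 4 + 7 + 11 = 38
σ = (3, 0, 1, 2): 0 + (-3) + 7 + 3 = 7
σ = (3, 0, 2, 1): 0 + (-3) + 0 + 8 = 5
σ = (3, 1, 0, 2): 0 + (-2) + 7 + 3 = 8
σ = (3, 1, 2, 0): 0 + (-2) + 0 + 11 = 9
σ = (3, 2, 0, 1): 0 + 20 + 7 + 8 = 35
σ = (3, 2, 1, 0): 0 + 20 + 7 + 11 = 38
Optimal value attained by: σ = (0, 2, 3, 1).
Answer: det⊕(C) = 53; verdict: NONSINGULAR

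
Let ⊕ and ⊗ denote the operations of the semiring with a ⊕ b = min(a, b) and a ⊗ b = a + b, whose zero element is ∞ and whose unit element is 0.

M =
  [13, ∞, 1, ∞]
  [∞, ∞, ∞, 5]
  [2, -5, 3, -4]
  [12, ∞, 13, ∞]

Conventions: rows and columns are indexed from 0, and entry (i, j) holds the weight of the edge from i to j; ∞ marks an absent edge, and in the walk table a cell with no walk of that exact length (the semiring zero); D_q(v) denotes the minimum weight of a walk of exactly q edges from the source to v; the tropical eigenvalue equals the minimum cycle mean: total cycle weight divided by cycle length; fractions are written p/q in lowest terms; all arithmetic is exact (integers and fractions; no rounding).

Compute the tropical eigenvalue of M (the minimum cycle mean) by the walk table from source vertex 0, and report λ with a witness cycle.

q=0: [0, ∞, ∞, ∞]
q=1: [13, ∞, 1, ∞]
q=2: [3, -4, 4, -3]
q=3: [6, -1, 4, 0]
q=4: [6, -1, 7, 0]
Optimal cycle mean attained by: cycle 0->2->0, total 1 + 2, length 2.
Answer: λ = 3/2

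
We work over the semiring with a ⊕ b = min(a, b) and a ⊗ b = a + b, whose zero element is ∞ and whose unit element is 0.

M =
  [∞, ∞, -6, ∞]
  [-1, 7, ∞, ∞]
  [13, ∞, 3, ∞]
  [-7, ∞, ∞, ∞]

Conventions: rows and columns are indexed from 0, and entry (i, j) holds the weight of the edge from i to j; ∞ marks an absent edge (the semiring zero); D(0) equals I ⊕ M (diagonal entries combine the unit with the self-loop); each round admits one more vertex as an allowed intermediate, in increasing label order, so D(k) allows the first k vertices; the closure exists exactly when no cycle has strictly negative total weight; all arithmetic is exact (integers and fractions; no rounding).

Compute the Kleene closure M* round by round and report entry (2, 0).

D(0):
  [0, ∞, -6, ∞]
  [-1, 0, ∞, ∞]
  [13, ∞, 0, ∞]
  [-7, ∞, ∞, 0]
D(1):
  [0, ∞, -6, ∞]
  [-1, 0, -7, ∞]
  [13, ∞, 0, ∞]
  [-7, ∞, -13, 0]
D(2):
  [0, ∞, -6, ∞]
  [-1, 0, -7, ∞]
  [13, ∞, 0, ∞]
  [-7, ∞, -13, 0]
D(3):
  [0, ∞, -6, ∞]
  [-1, 0, -7, ∞]
  [13, ∞, 0, ∞]
  [-7, ∞, -13, 0]
D(4):
  [0, ∞, -6, ∞]
  [-1, 0, -7, ∞]
  [13, ∞, 0, ∞]
  [-7, ∞, -13, 0]
Answer: M*[2][0] = 13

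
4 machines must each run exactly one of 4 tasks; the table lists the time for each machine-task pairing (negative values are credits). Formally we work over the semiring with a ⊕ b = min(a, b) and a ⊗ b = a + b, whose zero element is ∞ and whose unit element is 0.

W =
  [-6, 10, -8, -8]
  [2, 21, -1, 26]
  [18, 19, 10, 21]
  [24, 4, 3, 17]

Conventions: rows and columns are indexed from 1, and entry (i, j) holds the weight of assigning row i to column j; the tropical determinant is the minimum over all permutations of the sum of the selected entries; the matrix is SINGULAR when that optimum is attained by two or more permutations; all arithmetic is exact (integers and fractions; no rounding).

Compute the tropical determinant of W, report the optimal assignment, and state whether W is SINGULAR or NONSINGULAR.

σ = (1, 2, 3, 4): (-6) + 21 + 10 + 17 = 42
σ = (1, 2, 4, 3): (-6) + 21 + 21 + 3 = 39
σ = (1, 3, 2, 4): (-6) + (-1) + 19 + 17 = 29
σ = (1, 3, 4, 2): (-6) + (-1) + 21 + 4 = 18
σ = (1, 4, 2, 3): (-6) + 26 + 19 + 3 = 42
σ = (1, 4, 3, 2): (-6) + 26 + 10 + 4 = 34
σ = (2, 1, 3, 4): 10 + 2 + 10 + 17 = 39
σ = (2, 1, 4, 3): 10 + 2 + 21 + 3 = 36
σ = (2, 3, 1, 4): 10 + (-1) + 18 + 17 = 44
σ = (2, 3, 4, 1): 10 + (-1) + 21 + 24 = 54
σ = (2, 4, 1, 3): 10 + 26 + 18 + 3 = 57
σ = (2, 4, 3, 1): 10 + 26 + 10 + 24 = 70
σ = (3, 1, 2, 4): (-8) + 2 + 19 + 17 = 30
σ = (3, 1, 4, 2): (-8) + 2 + 21 + 4 = 19
σ = (3, 2, 1, 4): (-8) + 21 + 18 + 17 = 48
σ = (3, 2, 4, 1): (-8) + 21 + 21 + 24 = 58
σ = (3, 4, 1, 2): (-8) + 26 + 18 + 4 = 40
σ = (3, 4, 2, 1): (-8) + 26 + 19 + 24 = 61
σ = (4, 1, 2, 3): (-8) + 2 + 19 + 3 = 16
σ = (4, 1, 3, 2): (-8) + 2 + 10 + 4 = 8
σ = (4, 2, 1, 3): (-8) + 21 + 18 + 3 = 34
σ = (4, 2, 3, 1): (-8) + 21 + 10 + 24 = 47
σ = (4, 3, 1, 2): (-8) + (-1) + 18 + 4 = 13
σ = (4, 3, 2, 1): (-8) + (-1) + 19 + 24 = 34
Optimal value attained by: σ = (4, 1, 3, 2).
Answer: det⊕(W) = 8; verdict: NONSINGULAR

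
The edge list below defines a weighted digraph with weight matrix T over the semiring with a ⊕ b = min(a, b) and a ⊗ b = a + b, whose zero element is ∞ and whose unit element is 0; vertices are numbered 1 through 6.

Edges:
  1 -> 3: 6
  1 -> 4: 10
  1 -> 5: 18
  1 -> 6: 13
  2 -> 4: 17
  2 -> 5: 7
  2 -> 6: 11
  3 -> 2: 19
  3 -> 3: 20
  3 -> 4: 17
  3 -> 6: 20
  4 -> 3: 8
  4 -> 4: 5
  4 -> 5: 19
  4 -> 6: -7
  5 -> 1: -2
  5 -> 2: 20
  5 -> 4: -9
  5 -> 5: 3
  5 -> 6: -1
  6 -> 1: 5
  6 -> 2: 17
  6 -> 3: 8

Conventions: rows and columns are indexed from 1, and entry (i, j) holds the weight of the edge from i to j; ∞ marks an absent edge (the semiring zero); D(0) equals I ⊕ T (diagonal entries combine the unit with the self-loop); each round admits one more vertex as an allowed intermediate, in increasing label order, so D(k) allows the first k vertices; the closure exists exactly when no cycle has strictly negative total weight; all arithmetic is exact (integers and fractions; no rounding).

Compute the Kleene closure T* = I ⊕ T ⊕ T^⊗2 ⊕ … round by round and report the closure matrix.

D(0):
  [0, ∞, 6, 10, 18, 13]
  [∞, 0, ∞, 17, 7, 11]
  [∞, 19, 0, 17, ∞, 20]
  [∞, ∞, 8, 0, 19, -7]
  [-2, 20, ∞, -9, 0, -1]
  [5, 17, 8, ∞, ∞, 0]
D(1):
  [0, ∞, 6, 10, 18, 13]
  [∞, 0, ∞, 17, 7, 11]
  [∞, 19, 0, 17, ∞, 20]
  [∞, ∞, 8, 0, 19, -7]
  [-2, 20, 4, -9, 0, -1]
  [5, 17, 8, 15, 23, 0]
D(2):
  [0, ∞, 6, 10, 18, 13]
  [∞, 0, ∞, 17, 7, 11]
  [∞, 19, 0, 17, 26, 20]
  [∞, ∞, 8, 0, 19, -7]
  [-2, 20, 4, -9, 0, -1]
  [5, 17, 8, 15, 23, 0]
D(3):
  [0, 25, 6, 10, 18, 13]
  [∞, 0, ∞, 17, 7, 11]
  [∞, 19, 0, 17, 26, 20]
  [∞, 27, 8, 0, 19, -7]
  [-2, 20, 4, -9, 0, -1]
  [5, 17, 8, 15, 23, 0]
D(4):
  [0, 25, 6, 10, 18, 3]
  [∞, 0, 25, 17, 7, 10]
  [∞, 19, 0, 17, 26, 10]
  [∞, 27, 8, 0, 19, -7]
  [-2, 18, -1, -9, 0, -16]
  [5, 17, 8, 15, 23, 0]
D(5):
  [0, 25, 6, 9, 18, 2]
  [5, 0, 6, -2, 7, -9]
  [24, 19, 0, 17, 26, 10]
  [17, 27, 8, 0, 19, -7]
  [-2, 18, -1, -9, 0, -16]
  [5, 17, 8, 14, 23, 0]
D(6):
  [0, 19, 6, 9, 18, 2]
  [-4, 0, -1, -2, 7, -9]
  [15, 19, 0, 17, 26, 10]
  [-2, 10, 1, 0, 16, -7]
  [-11, 1, -8, -9, 0, -16]
  [5, 17, 8, 14, 23, 0]
Answer: T* = [[0, 19, 6, 9, 18, 2], [-4, 0, -1, -2, 7, -9], [15, 19, 0, 17, 26, 10], [-2, 10, 1, 0, 16, -7], [-11, 1, -8, -9, 0, -16], [5, 17, 8, 14, 23, 0]]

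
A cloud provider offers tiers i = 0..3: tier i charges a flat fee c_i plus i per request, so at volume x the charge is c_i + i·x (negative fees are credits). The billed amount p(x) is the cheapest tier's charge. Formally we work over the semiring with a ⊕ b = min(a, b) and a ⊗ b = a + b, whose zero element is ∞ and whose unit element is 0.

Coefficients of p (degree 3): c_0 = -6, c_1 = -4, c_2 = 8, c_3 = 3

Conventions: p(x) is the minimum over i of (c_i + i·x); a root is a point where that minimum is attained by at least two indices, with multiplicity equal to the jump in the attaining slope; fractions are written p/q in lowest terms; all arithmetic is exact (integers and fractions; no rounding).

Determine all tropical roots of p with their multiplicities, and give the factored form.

hull edge (i=0, c=-6) to (i=1, c=-4): slope 2, span 1
hull edge (i=1, c=-4) to (i=3, c=3): slope 7/2, span 2
Factored form: p(x) = 3 ⊗ (x ⊕ (-7/2)) ⊗ (x ⊕ (-7/2)) ⊗ (x ⊕ (-2))
Answer: roots = -7/2 (mult 2), -2 (mult 1)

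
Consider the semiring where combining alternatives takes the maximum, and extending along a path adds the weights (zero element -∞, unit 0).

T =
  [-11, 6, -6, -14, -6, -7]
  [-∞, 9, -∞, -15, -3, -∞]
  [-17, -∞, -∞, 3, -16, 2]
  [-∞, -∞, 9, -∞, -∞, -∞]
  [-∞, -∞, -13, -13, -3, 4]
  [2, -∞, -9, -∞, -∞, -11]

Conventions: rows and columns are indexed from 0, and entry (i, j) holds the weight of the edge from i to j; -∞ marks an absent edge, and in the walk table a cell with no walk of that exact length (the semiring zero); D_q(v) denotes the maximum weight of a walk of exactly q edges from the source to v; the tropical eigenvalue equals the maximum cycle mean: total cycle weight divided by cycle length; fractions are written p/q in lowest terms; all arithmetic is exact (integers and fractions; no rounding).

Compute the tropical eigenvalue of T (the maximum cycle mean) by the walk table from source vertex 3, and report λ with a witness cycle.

q=0: [-∞, -∞, -∞, 0, -∞, -∞]
q=1: [-∞, -∞, 9, -∞, -∞, -∞]
q=2: [-8, -∞, -∞, 12, -7, 11]
q=3: [13, -2, 21, -20, -10, 0]
q=4: [4, 19, 7, 24, 7, 23]
q=5: [25, 28, 33, 10, 16, 12]
q=6: [16, 37, 19, 36, 25, 35]
Optimal cycle mean attained by: cycle 1->1, total 9, length 1.
Answer: λ = 9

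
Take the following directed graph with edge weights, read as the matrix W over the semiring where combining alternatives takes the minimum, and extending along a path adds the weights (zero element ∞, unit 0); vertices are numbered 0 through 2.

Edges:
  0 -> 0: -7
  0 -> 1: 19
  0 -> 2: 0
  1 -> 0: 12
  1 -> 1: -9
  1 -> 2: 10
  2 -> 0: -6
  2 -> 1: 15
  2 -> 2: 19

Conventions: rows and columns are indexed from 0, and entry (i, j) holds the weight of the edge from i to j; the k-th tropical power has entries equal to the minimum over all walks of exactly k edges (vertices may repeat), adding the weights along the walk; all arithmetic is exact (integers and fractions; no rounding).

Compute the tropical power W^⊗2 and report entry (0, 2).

W^⊗2:
  [-14, 10, -7]
  [3, -18, 1]
  [-13, 6, -6]
Key observation: the optimum is the walk 0->0->2, with weight (-7) + 0 = -7.
Optimal value attained by: walk 0->0->2.
Answer: (W^⊗2)[0][2] = -7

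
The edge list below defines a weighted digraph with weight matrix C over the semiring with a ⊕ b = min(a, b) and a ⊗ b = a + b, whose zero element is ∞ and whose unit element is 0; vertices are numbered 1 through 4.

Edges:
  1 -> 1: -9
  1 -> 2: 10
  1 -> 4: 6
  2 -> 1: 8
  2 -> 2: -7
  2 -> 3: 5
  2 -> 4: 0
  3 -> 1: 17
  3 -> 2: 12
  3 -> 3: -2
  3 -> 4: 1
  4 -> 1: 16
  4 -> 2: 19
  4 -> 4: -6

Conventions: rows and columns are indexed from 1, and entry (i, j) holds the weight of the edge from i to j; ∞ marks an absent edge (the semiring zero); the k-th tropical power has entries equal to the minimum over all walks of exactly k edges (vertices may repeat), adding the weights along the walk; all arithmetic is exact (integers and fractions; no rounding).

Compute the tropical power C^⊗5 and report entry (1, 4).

C^⊗2:
  [-18, 1, 15, -3]
  [-1, -14, -2, -7]
  [8, 5, -4, -5]
  [7, 12, 24, -12]
C^⊗3:
  [-27, -8, 6, -12]
  [-10, -21, -9, -14]
  [-1, -2, -6, -11]
  [-2, 5, 17, -18]
C^⊗4:
  [-36, -17, -3, -21]
  [-19, -28, -16, -21]
  [-10, -9, -8, -17]
  [-11, -2, 10, -24]
C^⊗5:
  [-45, -26, -12, -30]
  [-28, -35, -23, -28]
  [-19, -16, -10, -23]
  [-20, -9, 3, -30]
Key observation: the optimum is the walk 1->1->1->1->1->4, with weight (-9) + (-9) + (-9) + (-9) + 6 = -30.
Optimal value attained by: walk 1->1->1->1->1->4.
Answer: (C^⊗5)[1][4] = -30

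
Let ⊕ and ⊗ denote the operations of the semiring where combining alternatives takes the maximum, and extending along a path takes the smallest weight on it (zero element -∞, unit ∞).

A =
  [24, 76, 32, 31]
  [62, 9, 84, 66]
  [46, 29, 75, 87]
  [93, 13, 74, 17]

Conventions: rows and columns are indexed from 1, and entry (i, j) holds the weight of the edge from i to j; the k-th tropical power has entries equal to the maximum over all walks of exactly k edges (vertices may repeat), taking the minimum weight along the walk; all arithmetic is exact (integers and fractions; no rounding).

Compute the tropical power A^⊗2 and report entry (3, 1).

A^⊗2:
  [62, 29, 76, 66]
  [66, 62, 75, 84]
  [87, 46, 75, 75]
  [46, 76, 74, 74]
Key observation: the optimum is the walk 3->4->1, with weight 87 min 93 = 87.
Optimal value attained by: walk 3->4->1.
Answer: (A^⊗2)[3][1] = 87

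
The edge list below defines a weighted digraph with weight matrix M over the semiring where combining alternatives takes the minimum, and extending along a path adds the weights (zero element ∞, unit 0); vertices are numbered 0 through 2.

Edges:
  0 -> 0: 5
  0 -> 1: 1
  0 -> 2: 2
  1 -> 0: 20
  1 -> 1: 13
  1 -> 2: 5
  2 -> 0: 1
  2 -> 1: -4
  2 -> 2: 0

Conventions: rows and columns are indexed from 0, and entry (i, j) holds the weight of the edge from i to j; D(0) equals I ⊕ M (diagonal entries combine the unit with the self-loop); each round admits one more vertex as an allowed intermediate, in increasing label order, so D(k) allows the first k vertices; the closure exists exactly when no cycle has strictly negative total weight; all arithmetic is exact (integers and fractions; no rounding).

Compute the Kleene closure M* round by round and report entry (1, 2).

D(0):
  [0, 1, 2]
  [20, 0, 5]
  [1, -4, 0]
D(1):
  [0, 1, 2]
  [20, 0, 5]
  [1, -4, 0]
D(2):
  [0, 1, 2]
  [20, 0, 5]
  [1, -4, 0]
D(3):
  [0, -2, 2]
  [6, 0, 5]
  [1, -4, 0]
Answer: M*[1][2] = 5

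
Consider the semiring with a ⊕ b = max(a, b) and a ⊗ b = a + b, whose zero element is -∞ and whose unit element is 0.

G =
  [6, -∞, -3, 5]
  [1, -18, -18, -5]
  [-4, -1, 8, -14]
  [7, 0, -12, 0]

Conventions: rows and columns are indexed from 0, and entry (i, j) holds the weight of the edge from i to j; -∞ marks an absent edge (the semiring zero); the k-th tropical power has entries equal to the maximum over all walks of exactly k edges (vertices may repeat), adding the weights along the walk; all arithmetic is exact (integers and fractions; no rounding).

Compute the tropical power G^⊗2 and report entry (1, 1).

G^⊗2:
  [12, 5, 5, 11]
  [7, -5, -2, 6]
  [4, 7, 16, 1]
  [13, 0, 4, 12]
Key observation: the optimum is the walk 1->3->1, with weight (-5) + 0 = -5.
Optimal value attained by: walk 1->3->1.
Answer: (G^⊗2)[1][1] = -5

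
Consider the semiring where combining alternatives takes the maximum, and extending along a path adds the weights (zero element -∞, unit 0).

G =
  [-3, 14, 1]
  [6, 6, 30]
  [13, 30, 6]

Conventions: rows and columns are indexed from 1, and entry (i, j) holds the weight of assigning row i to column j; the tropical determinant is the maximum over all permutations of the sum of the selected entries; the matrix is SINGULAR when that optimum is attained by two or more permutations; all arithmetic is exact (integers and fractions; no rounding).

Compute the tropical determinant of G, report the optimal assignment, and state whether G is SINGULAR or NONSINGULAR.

σ = (1, 2, 3): (-3) + 6 + 6 = 9
σ = (1, 3, 2): (-3) + 30 + 30 = 57
σ = (2, 1, 3): 14 + 6 + 6 = 26
σ = (2, 3, 1): 14 + 30 + 13 = 57
σ = (3, 1, 2): 1 + 6 + 30 = 37
σ = (3, 2, 1): 1 + 6 + 13 = 20
Optimal value attained by: σ = (1, 3, 2).
Answer: det⊕(G) = 57; verdict: SINGULAR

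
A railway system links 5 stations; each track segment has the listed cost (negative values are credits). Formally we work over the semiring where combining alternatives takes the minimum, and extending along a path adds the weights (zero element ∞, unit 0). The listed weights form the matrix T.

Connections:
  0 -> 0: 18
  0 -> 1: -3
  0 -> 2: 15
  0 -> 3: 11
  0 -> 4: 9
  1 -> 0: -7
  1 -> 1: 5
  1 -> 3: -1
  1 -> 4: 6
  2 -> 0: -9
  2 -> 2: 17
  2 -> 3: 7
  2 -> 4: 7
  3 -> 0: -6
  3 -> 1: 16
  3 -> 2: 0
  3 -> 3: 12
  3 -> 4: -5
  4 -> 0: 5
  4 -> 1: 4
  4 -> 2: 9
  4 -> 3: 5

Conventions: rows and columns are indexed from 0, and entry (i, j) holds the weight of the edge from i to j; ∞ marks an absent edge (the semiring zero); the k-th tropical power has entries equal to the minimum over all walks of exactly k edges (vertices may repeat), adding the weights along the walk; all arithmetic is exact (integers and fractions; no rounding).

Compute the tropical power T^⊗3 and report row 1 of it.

T^⊗2:
  [-10, 2, 11, -4, 3]
  [-7, -10, -1, 4, -6]
  [1, -12, 6, 2, 0]
  [-9, -9, 4, 0, 3]
  [-3, 2, 5, 3, 0]
T^⊗3:
  [-10, -13, -4, 1, -9]
  [-17, -10, 3, -11, -4]
  [-19, -7, 2, -13, -6]
  [-16, -12, 0, -10, -5]
  [-5, -6, 3, 1, -2]
Answer: row 1 of T^⊗3 = [-17, -10, 3, -11, -4]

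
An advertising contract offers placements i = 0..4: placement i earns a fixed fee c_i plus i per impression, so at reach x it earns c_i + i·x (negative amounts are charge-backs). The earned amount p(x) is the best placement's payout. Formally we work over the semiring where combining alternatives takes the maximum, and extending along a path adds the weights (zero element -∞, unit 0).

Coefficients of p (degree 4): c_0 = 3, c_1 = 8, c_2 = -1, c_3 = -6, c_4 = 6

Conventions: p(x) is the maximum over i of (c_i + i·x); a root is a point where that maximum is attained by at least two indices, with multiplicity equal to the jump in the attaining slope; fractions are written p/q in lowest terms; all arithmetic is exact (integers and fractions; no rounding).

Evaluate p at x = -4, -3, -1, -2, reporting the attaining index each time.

p(-4) = max(3+0·(-4)=3, 8+1·(-4)=4, -1+2·(-4)=-9, -6+3·(-4)=-18, 6+4·(-4)=-10) = 4 (attained by i=1)
p(-3) = max(3+0·(-3)=3, 8+1·(-3)=5, -1+2·(-3)=-7, -6+3·(-3)=-15, 6+4·(-3)=-6) = 5 (attained by i=1)
p(-1) = max(3+0·(-1)=3, 8+1·(-1)=7, -1+2·(-1)=-3, -6+3·(-1)=-9, 6+4·(-1)=2) = 7 (attained by i=1)
p(-2) = max(3+0·(-2)=3, 8+1·(-2)=6, -1+2·(-2)=-5, -6+3·(-2)=-12, 6+4·(-2)=-2) = 6 (attained by i=1)
Answer: p(-4) = 4; p(-3) = 5; p(-1) = 7; p(-2) = 6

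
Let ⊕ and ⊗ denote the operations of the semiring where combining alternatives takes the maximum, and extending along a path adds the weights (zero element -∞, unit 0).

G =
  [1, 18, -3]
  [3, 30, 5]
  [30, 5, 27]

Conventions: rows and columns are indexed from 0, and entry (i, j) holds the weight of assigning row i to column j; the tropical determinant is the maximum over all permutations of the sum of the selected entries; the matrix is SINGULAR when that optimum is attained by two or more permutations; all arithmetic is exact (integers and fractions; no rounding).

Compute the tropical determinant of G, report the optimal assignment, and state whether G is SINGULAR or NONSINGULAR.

σ = (0, 1, 2): 1 + 30 + 27 = 58
σ = (0, 2, 1): 1 + 5 + 5 = 11
σ = (1, 0, 2): 18 + 3 + 27 = 48
σ = (1, 2, 0): 18 + 5 + 30 = 53
σ = (2, 0, 1): (-3) + 3 + 5 = 5
σ = (2, 1, 0): (-3) + 30 + 30 = 57
Optimal value attained by: σ = (0, 1, 2).
Answer: det⊕(G) = 58; verdict: NONSINGULAR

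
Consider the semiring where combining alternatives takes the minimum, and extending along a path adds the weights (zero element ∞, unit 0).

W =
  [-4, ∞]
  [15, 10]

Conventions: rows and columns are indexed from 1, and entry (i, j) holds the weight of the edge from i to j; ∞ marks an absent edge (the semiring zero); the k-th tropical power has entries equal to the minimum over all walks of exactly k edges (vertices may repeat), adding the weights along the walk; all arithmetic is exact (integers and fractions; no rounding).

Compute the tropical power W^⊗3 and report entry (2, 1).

W^⊗2:
  [-8, ∞]
  [11, 20]
W^⊗3:
  [-12, ∞]
  [7, 30]
Key observation: the optimum is the walk 2->1->1->1, with weight 15 + (-4) + (-4) = 7.
Optimal value attained by: walk 2->1->1->1.
Answer: (W^⊗3)[2][1] = 7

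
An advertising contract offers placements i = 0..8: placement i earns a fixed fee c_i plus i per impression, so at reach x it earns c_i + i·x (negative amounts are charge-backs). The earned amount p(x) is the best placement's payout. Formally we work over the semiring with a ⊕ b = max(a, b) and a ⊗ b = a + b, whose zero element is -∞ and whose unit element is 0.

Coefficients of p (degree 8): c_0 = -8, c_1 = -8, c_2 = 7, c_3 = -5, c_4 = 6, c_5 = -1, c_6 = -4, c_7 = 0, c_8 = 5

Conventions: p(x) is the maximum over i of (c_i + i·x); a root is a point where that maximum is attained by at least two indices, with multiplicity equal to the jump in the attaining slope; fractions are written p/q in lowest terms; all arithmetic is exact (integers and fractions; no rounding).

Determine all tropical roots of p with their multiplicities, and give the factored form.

hull edge (i=0, c=-8) to (i=2, c=7): slope 15/2, span 2
hull edge (i=2, c=7) to (i=8, c=5): slope -1/3, span 6
Factored form: p(x) = 5 ⊗ (x ⊕ (-15/2)) ⊗ (x ⊕ (-15/2)) ⊗ (x ⊕ 1/3) ⊗ (x ⊕ 1/3) ⊗ (x ⊕ 1/3) ⊗ (x ⊕ 1/3) ⊗ (x ⊕ 1/3) ⊗ (x ⊕ 1/3)
Answer: roots = -15/2 (mult 2), 1/3 (mult 6)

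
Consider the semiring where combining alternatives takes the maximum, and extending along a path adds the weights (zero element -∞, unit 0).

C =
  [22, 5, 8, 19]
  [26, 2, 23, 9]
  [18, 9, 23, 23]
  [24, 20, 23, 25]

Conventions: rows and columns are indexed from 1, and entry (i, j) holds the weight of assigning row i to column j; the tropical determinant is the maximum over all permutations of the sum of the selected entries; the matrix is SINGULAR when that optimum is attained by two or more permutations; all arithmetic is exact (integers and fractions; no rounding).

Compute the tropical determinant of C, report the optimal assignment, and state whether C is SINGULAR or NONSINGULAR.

σ = (1, 2, 3, 4): 22 + 2 + 23 + 25 = 72
σ = (1, 2, 4, 3): 22 + 2 + 23 + 23 = 70
σ = (1, 3, 2, 4): 22 + 23 + 9 + 25 = 79
σ = (1, 3, 4, 2): 22 + 23 + 23 + 20 = 88
σ = (1, 4, 2, 3): 22 + 9 + 9 + 23 = 63
σ = (1, 4, 3, 2): 22 + 9 + 23 + 20 = 74
σ = (2, 1, 3, 4): 5 + 26 + 23 + 25 = 79
σ = (2, 1, 4, 3): 5 + 26 + 23 + 23 = 77
σ = (2, 3, 1, 4): 5 + 23 + 18 + 25 = 71
σ = (2, 3, 4, 1): 5 + 23 + 23 + 24 = 75
σ = (2, 4, 1, 3): 5 + 9 + 18 + 23 = 55
σ = (2, 4, 3, 1): 5 + 9 + 23 + 24 = 61
σ = (3, 1, 2, 4): 8 + 26 + 9 + 25 = 68
σ = (3, 1, 4, 2): 8 + 26 + 23 + 20 = 77
σ = (3, 2, 1, 4): 8 + 2 + 18 + 25 = 53
σ = (3, 2, 4, 1): 8 + 2 + 23 + 24 = 57
σ = (3, 4, 1, 2): 8 + 9 + 18 + 20 = 55
σ = (3, 4, 2, 1): 8 + 9 + 9 + 24 = 50
σ = (4, 1, 2, 3): 19 + 26 + 9 + 23 = 77
σ = (4, 1, 3, 2): 19 + 26 + 23 + 20 = 88
σ = (4, 2, 1, 3): 19 + 2 + 18 + 23 = 62
σ = (4, 2, 3, 1): 19 + 2 + 23 + 24 = 68
σ = (4, 3, 1, 2): 19 + 23 + 18 + 20 = 80
σ = (4, 3, 2, 1): 19 + 23 + 9 + 24 = 75
Optimal value attained by: σ = (1, 3, 4, 2).
Answer: det⊕(C) = 88; verdict: SINGULAR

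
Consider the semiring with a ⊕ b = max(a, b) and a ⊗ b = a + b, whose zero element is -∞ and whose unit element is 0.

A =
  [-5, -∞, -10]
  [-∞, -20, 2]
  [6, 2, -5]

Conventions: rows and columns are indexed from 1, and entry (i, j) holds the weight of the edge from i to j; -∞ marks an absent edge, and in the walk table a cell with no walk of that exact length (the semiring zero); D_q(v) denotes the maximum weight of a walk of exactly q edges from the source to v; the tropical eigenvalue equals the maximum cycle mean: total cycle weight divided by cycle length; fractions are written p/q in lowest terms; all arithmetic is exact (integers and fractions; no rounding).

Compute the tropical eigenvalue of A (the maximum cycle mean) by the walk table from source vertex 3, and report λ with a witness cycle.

q=0: [-∞, -∞, 0]
q=1: [6, 2, -5]
q=2: [1, -3, 4]
q=3: [10, 6, -1]
Optimal cycle mean attained by: cycle 2->3->2, total 2 + 2, length 2.
Answer: λ = 2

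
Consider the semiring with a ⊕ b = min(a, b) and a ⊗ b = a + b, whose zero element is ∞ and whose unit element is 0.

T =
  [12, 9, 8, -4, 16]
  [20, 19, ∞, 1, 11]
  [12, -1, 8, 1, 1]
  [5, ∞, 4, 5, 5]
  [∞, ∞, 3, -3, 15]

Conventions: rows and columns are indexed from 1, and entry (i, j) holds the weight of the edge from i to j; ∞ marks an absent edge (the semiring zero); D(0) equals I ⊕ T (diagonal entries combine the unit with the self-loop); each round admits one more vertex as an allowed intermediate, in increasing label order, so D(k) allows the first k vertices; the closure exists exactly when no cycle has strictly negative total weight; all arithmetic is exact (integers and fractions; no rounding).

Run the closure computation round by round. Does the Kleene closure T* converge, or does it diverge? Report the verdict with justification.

D(0):
  [0, 9, 8, -4, 16]
  [20, 0, ∞, 1, 11]
  [12, -1, 0, 1, 1]
  [5, ∞, 4, 0, 5]
  [∞, ∞, 3, -3, 0]
D(1):
  [0, 9, 8, -4, 16]
  [20, 0, 28, 1, 11]
  [12, -1, 0, 1, 1]
  [5, 14, 4, 0, 5]
  [∞, ∞, 3, -3, 0]
D(2):
  [0, 9, 8, -4, 16]
  [20, 0, 28, 1, 11]
  [12, -1, 0, 0, 1]
  [5, 14, 4, 0, 5]
  [∞, ∞, 3, -3, 0]
D(3):
  [0, 7, 8, -4, 9]
  [20, 0, 28, 1, 11]
  [12, -1, 0, 0, 1]
  [5, 3, 4, 0, 5]
  [15, 2, 3, -3, 0]
D(4):
  [0, -1, 0, -4, 1]
  [6, 0, 5, 1, 6]
  [5, -1, 0, 0, 1]
  [5, 3, 4, 0, 5]
  [2, 0, 1, -3, 0]
D(5):
  [0, -1, 0, -4, 1]
  [6, 0, 5, 1, 6]
  [3, -1, 0, -2, 1]
  [5, 3, 4, 0, 5]
  [2, 0, 1, -3, 0]
Key observation: every diagonal entry stays at the unit through all rounds, so no improving cycle exists.
Answer: CONVERGES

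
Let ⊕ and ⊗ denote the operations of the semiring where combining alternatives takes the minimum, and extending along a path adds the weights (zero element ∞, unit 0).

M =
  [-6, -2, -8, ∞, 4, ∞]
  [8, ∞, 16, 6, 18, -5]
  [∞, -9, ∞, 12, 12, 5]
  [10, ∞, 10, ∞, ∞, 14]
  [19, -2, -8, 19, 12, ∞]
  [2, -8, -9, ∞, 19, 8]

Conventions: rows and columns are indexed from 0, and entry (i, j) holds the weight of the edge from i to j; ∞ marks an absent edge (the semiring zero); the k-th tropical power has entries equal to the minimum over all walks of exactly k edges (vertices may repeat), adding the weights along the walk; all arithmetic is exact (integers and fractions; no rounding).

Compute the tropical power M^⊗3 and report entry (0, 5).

M^⊗2:
  [-12, -17, -14, 4, -2, -7]
  [-3, -13, -14, 28, 12, 3]
  [-1, -3, -4, -3, 9, -14]
  [4, 1, 2, 22, 14, 15]
  [6, -17, 4, 4, 4, -7]
  [-4, -18, -6, -2, 3, -13]
M^⊗3:
  [-18, -23, -20, -11, -8, -22]
  [-9, -23, -11, -7, -2, -18]
  [-12, -22, -23, 3, 3, -8]
  [-2, -7, -4, 7, 8, -4]
  [-9, -15, -16, -11, 1, -22]
  [-11, -21, -22, -12, 0, -23]
Key observation: the optimum is the walk 0->2->1->5, with weight (-8) + (-9) + (-5) = -22.
Optimal value attained by: walk 0->2->1->5.
Answer: (M^⊗3)[0][5] = -22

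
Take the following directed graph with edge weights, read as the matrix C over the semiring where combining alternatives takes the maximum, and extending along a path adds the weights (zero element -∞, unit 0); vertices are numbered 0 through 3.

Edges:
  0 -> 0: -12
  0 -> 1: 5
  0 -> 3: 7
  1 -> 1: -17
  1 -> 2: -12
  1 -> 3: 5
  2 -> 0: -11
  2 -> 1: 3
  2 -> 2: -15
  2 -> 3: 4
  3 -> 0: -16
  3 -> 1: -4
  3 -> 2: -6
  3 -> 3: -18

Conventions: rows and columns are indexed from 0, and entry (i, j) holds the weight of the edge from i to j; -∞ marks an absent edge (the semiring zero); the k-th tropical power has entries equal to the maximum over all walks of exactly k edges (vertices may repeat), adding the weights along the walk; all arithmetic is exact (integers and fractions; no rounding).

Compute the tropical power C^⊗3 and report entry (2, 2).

C^⊗2:
  [-9, 3, 1, 10]
  [-11, 1, -1, -8]
  [-12, 0, -2, 8]
  [-17, -3, -16, 1]
C^⊗3:
  [-6, 6, 4, 8]
  [-12, 2, -11, 6]
  [-8, 4, 2, 5]
  [-15, -3, -5, 2]
Key observation: the optimum is the walk 2->1->3->2, with weight 3 + 5 + (-6) = 2.
Optimal value attained by: walk 2->1->3->2.
Answer: (C^⊗3)[2][2] = 2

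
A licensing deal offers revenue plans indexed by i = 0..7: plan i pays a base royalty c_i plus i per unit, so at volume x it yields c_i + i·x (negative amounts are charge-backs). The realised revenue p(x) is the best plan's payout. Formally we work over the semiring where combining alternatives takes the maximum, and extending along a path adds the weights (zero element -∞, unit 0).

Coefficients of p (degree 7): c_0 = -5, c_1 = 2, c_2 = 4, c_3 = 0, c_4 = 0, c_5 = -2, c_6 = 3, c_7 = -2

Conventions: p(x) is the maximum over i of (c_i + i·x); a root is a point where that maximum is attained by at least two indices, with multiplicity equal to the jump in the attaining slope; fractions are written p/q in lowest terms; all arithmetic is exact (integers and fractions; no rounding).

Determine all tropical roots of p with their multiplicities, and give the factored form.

hull edge (i=0, c=-5) to (i=1, c=2): slope 7, span 1
hull edge (i=1, c=2) to (i=2, c=4): slope 2, span 1
hull edge (i=2, c=4) to (i=6, c=3): slope -1/4, span 4
hull edge (i=6, c=3) to (i=7, c=-2): slope -5, span 1
Factored form: p(x) = -2 ⊗ (x ⊕ (-7)) ⊗ (x ⊕ (-2)) ⊗ (x ⊕ 1/4) ⊗ (x ⊕ 1/4) ⊗ (x ⊕ 1/4) ⊗ (x ⊕ 1/4) ⊗ (x ⊕ 5)
Answer: roots = -7 (mult 1), -2 (mult 1), 1/4 (mult 4), 5 (mult 1)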